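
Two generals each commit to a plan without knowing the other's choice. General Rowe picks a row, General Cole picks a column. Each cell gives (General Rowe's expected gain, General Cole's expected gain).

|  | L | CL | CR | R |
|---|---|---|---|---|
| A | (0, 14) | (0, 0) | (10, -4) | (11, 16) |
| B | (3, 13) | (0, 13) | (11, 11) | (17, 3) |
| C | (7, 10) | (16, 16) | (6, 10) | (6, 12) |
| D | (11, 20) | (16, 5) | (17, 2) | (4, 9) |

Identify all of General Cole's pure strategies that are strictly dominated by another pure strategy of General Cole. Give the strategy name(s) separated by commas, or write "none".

Nothing dominates L: CL at A (14>0); CR at A (14>-4); R at B (13>3).
CL is not dominated — it holds its own against L at B (13=13); CR at A (0>-4); R at B (13>3).
CR is strictly dominated by CL (A: 0>-4, B: 13>11, C: 16>10, D: 5>2).
R is not dominated — it holds its own against L at A (16>14); CL at A (16>0); CR at A (16>-4).

CR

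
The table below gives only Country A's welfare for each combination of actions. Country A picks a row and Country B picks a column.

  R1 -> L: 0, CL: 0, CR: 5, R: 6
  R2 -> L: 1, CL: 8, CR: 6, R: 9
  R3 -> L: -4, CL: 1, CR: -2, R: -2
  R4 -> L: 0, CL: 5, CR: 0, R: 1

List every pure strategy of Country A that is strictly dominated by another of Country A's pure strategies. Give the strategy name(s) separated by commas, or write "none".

R1, R3, R4

R2 strictly dominates R1 — L: 1>0, CL: 8>0, CR: 6>5, R: 9>6.
R2: no other strategy beats it everywhere (R1 at L (1>0); R3 at L (1>-4); R4 at L (1>0)).
R3 is strictly dominated by R2 (L: 1>-4, CL: 8>1, CR: 6>-2, R: 9>-2).
R2 strictly dominates R4 — L: 1>0, CL: 8>5, CR: 6>0, R: 9>1.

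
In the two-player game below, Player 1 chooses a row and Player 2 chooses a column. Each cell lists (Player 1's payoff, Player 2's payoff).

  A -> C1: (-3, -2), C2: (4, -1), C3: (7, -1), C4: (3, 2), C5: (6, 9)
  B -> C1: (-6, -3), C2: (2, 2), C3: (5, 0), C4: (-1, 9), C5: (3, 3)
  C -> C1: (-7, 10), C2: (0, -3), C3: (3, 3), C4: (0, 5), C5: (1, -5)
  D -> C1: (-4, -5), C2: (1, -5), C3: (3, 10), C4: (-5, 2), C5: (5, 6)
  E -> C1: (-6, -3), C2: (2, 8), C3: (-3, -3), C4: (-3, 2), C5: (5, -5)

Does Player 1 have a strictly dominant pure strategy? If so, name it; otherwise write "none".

A

A vs B: C1: -3>-6, C2: 4>2, C3: 7>5, C4: 3>-1, C5: 6>3.
A vs C: C1: -3>-7, C2: 4>0, C3: 7>3, C4: 3>0, C5: 6>1.
A vs D: C1: -3>-4, C2: 4>1, C3: 7>3, C4: 3>-5, C5: 6>5.
A vs E: C1: -3>-6, C2: 4>2, C3: 7>-3, C4: 3>-3, C5: 6>5.
A strictly beats every other strategy against every opponent action, so it is strictly dominant.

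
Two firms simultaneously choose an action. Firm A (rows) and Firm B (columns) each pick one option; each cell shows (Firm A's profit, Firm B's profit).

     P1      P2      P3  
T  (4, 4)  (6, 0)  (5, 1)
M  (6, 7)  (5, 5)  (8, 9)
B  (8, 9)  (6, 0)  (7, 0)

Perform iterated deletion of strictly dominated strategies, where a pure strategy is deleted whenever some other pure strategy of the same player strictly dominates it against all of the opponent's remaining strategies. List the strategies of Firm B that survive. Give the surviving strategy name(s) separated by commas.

P1, P3

Firm B's strategy P2 is strictly dominated by P1 (T: 4>0, M: 7>5, B: 9>0) and is removed.
For Firm A, M strictly dominates T on the remaining columns (P1: 6>4, P3: 8>5); eliminate T.
Among the remaining strategies, none is strictly dominated by another pure strategy of the same player, so the elimination stops.
Surviving strategies — Firm A: {M, B}; Firm B: {P1, P3}.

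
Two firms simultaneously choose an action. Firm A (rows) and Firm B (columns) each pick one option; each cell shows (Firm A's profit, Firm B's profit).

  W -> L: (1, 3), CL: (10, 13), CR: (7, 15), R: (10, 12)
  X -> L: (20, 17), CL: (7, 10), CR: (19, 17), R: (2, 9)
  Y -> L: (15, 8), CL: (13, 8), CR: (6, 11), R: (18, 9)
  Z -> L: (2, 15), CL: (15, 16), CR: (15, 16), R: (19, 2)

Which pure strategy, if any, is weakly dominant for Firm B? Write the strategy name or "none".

CR vs L: W: 15>3, X: 17=17, Y: 11>8, Z: 16>15.
CR vs CL: W: 15>13, X: 17>10, Y: 11>8, Z: 16=16.
CR vs R: W: 15>12, X: 17>9, Y: 11>9, Z: 16>2.
CR is at least as good as every other strategy against every opponent action, so it is weakly dominant.

CR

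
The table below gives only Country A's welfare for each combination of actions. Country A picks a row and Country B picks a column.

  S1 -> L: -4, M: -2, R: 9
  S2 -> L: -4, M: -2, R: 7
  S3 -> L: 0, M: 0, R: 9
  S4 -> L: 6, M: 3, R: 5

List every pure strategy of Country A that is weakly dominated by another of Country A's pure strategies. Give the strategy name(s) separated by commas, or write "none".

S1, S2

S1 is weakly dominated by S3 (L: 0>-4, M: 0>-2, R: 9=9).
S2 is weakly dominated by S1 (L: -4=-4, M: -2=-2, R: 9>7).
S3 is not dominated — it holds its own against S1 at L (0>-4); S2 at L (0>-4); S4 at R (9>5).
S4: no other strategy beats it everywhere (S1 at L (6>-4); S2 at L (6>-4); S3 at L (6>0)).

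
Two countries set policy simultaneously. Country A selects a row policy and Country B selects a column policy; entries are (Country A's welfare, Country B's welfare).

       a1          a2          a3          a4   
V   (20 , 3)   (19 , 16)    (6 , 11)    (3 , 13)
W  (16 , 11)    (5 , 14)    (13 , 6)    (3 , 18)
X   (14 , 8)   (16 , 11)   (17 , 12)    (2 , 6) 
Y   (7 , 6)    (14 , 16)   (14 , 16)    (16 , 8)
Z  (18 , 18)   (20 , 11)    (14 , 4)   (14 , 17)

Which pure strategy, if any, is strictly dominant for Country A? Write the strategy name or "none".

none

V fails to dominate W at a3 (6<13).
W fails to dominate V at a1 (16<20).
X fails to dominate V at a1 (14<20).
Y fails to dominate V at a1 (7<20).
Z fails to dominate V at a1 (18<20).
No single strategy dominates all the others.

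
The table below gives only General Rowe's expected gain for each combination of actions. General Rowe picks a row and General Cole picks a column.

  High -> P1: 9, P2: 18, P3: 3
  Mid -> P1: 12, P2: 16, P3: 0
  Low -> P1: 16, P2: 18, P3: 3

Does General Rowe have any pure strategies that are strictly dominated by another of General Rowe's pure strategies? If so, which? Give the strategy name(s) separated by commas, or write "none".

High: no other strategy beats it everywhere (Mid at P2 (18>16); Low at P2 (18=18)).
Mid: dominated, since Low does at least as well everywhere (P1: 16>12, P2: 18>16, P3: 3>0).
Low is not dominated — it holds its own against High at P1 (16>9); Mid at P1 (16>12).

Mid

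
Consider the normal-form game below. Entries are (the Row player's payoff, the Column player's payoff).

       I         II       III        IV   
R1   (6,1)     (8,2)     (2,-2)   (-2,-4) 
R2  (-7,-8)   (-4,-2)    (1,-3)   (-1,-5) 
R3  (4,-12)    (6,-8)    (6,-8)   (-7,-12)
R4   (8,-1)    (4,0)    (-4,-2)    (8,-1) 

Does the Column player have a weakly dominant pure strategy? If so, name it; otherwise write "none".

II vs I: R1: 2>1, R2: -2>-8, R3: -8>-12, R4: 0>-1.
II vs III: R1: 2>-2, R2: -2>-3, R3: -8=-8, R4: 0>-2.
II vs IV: R1: 2>-4, R2: -2>-5, R3: -8>-12, R4: 0>-1.
II is at least as good as every other strategy against every opponent action, so it is weakly dominant.

II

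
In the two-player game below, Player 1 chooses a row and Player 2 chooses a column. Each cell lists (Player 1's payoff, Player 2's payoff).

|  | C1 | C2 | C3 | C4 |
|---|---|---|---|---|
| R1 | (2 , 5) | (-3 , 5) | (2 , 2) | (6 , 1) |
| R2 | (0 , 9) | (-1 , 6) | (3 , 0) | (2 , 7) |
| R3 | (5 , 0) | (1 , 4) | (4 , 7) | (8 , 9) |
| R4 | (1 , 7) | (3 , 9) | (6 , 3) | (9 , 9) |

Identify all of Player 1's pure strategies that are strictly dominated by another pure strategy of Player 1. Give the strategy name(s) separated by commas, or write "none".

R1, R2

R3 strictly dominates R1 — C1: 5>2, C2: 1>-3, C3: 4>2, C4: 8>6.
R3 strictly dominates R2 — C1: 5>0, C2: 1>-1, C3: 4>3, C4: 8>2.
Nothing dominates R3: R1 at C1 (5>2); R2 at C1 (5>0); R4 at C1 (5>1).
R4 is not dominated — it holds its own against R1 at C2 (3>-3); R2 at C1 (1>0); R3 at C2 (3>1).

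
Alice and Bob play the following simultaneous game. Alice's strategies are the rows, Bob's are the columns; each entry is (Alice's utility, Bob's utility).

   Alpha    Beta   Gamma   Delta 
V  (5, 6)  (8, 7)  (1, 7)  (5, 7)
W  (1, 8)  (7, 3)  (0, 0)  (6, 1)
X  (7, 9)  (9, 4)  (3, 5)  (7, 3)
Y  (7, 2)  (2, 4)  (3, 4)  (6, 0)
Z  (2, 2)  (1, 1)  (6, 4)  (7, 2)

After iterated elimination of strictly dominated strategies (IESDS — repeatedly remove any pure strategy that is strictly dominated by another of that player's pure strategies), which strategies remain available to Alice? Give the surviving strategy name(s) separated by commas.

For Alice, X strictly dominates V on the remaining columns (Alpha: 7>5, Beta: 9>8, Gamma: 3>1, Delta: 7>5); eliminate V.
Row W is eliminated: X beats it against every remaining column (Alpha: 7>1, Beta: 9>7, Gamma: 3>0, Delta: 7>6).
For Bob, Gamma strictly dominates Delta on the remaining rows (X: 5>3, Y: 4>0, Z: 4>2); eliminate Delta.
Among the remaining strategies, none is strictly dominated by another pure strategy of the same player, so the elimination stops.
Surviving strategies — Alice: {X, Y, Z}; Bob: {Alpha, Beta, Gamma}.

X, Y, Z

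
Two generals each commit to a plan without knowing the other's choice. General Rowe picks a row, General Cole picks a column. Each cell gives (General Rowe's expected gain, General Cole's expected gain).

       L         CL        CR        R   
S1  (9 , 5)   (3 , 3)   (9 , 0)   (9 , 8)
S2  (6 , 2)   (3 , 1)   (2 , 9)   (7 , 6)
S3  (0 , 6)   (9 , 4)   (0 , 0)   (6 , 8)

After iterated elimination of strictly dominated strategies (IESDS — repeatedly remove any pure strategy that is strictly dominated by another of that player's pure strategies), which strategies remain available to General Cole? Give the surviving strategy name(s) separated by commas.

R

For General Cole, R strictly dominates L on the remaining rows (S1: 8>5, S2: 6>2, S3: 8>6); eliminate L.
For General Cole, R strictly dominates CL on the remaining rows (S1: 8>3, S2: 6>1, S3: 8>4); eliminate CL.
General Rowe's strategy S2 is strictly dominated by S1 (CR: 9>2, R: 9>7) and is removed.
Row S3 is eliminated: S1 beats it against every remaining column (CR: 9>0, R: 9>6).
Column CR is eliminated: R beats it against every remaining row (S1: 8>0).
Among the remaining strategies, none is strictly dominated by another pure strategy of the same player, so the elimination stops.
Surviving strategies — General Rowe: {S1}; General Cole: {R}.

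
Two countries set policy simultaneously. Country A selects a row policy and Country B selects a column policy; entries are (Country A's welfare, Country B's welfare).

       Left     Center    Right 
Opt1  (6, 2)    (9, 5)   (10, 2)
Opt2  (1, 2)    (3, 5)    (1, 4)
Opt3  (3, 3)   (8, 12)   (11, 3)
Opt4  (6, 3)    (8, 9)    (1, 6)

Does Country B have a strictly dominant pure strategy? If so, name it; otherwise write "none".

Center vs Left: Opt1: 5>2, Opt2: 5>2, Opt3: 12>3, Opt4: 9>3.
Center vs Right: Opt1: 5>2, Opt2: 5>4, Opt3: 12>3, Opt4: 9>6.
Center strictly beats every other strategy against every opponent action, so it is strictly dominant.

Center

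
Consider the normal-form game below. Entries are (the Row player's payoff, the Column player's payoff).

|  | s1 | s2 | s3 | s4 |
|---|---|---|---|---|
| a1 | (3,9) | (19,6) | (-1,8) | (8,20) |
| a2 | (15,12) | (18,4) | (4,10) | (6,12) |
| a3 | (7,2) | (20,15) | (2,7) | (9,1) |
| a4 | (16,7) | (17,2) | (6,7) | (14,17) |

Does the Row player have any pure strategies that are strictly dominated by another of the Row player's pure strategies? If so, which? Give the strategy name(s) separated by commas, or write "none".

a1 is strictly dominated by a3 (s1: 7>3, s2: 20>19, s3: 2>-1, s4: 9>8).
a2: no other strategy beats it everywhere (a1 at s1 (15>3); a3 at s1 (15>7); a4 at s2 (18>17)).
a3 is not dominated — it holds its own against a1 at s1 (7>3); a2 at s2 (20>18); a4 at s2 (20>17).
a4 is not dominated — it holds its own against a1 at s1 (16>3); a2 at s1 (16>15); a3 at s1 (16>7).

a1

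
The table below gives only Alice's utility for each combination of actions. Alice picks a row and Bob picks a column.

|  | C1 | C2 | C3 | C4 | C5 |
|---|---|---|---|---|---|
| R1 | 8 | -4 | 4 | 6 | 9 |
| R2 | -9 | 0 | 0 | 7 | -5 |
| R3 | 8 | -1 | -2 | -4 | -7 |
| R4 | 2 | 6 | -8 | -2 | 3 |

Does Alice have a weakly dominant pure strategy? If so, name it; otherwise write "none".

none

R1 fails to dominate R2 at C2 (-4<0).
R2 fails to dominate R1 at C1 (-9<8).
R3 fails to dominate R1 at C3 (-2<4).
R4 fails to dominate R1 at C1 (2<8).
No single strategy dominates all the others.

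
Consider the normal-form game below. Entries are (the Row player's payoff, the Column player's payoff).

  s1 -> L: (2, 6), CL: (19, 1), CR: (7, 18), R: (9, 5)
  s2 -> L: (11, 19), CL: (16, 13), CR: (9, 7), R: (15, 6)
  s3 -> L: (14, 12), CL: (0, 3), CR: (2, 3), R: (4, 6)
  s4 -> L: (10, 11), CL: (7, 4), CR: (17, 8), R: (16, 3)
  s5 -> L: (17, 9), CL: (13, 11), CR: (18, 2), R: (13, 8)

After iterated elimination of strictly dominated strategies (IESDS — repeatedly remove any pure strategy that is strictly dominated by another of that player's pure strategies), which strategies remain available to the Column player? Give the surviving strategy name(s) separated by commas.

The Row player's strategy s3 is strictly dominated by s5 (L: 17>14, CL: 13>0, CR: 18>2, R: 13>4) and is removed.
For the Column player, L strictly dominates R on the remaining rows (s1: 6>5, s2: 19>6, s4: 11>3, s5: 9>8); eliminate R.
For the Row player, s5 strictly dominates s4 on the remaining columns (L: 17>10, CL: 13>7, CR: 18>17); eliminate s4.
Among the remaining strategies, none is strictly dominated by another pure strategy of the same player, so the elimination stops.
Surviving strategies — the Row player: {s1, s2, s5}; the Column player: {L, CL, CR}.

L, CL, CR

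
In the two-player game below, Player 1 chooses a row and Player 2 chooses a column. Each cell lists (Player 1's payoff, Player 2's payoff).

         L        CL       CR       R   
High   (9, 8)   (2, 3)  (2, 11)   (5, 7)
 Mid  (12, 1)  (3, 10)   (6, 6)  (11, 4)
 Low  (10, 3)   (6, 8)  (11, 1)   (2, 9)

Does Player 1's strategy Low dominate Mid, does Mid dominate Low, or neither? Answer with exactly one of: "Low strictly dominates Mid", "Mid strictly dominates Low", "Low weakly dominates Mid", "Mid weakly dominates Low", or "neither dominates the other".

neither dominates the other

Low's payoffs vs Mid's, by Player 2's action — L: 10<12, CL: 6>3, CR: 11>6, R: 2<11.
Low does better at CL, CR but worse at L, R; neither strategy dominates the other.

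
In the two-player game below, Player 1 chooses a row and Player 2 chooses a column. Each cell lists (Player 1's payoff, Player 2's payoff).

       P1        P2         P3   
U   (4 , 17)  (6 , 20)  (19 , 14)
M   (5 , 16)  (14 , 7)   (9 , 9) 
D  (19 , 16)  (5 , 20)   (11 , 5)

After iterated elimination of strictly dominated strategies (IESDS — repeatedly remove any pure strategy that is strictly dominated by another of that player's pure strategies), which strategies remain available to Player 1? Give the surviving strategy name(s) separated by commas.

M, D

Column P3 is eliminated: P1 beats it against every remaining row (U: 17>14, M: 16>9, D: 16>5).
For Player 1, M strictly dominates U on the remaining columns (P1: 5>4, P2: 14>6); eliminate U.
Among the remaining strategies, none is strictly dominated by another pure strategy of the same player, so the elimination stops.
Surviving strategies — Player 1: {M, D}; Player 2: {P1, P2}.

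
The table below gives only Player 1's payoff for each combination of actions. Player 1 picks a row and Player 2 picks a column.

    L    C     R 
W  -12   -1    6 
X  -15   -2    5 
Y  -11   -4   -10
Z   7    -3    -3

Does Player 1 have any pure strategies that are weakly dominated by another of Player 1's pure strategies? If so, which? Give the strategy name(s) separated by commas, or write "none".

X, Y

Nothing dominates W: X at L (-12>-15); Y at C (-1>-4); Z at C (-1>-3).
X is weakly dominated by W (L: -12>-15, C: -1>-2, R: 6>5).
Y is weakly dominated by Z (L: 7>-11, C: -3>-4, R: -3>-10).
Z is not dominated — it holds its own against W at L (7>-12); X at L (7>-15); Y at L (7>-11).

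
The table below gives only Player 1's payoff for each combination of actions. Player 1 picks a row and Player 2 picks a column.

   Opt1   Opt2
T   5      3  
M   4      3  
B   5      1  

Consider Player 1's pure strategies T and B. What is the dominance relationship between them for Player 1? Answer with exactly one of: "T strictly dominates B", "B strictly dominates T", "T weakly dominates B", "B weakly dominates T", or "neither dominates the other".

T's payoffs vs B's, by Player 2's action — Opt1: 5=5, Opt2: 3>1.
T is at least as good everywhere and strictly better somewhere (tied only at Opt1), so T weakly but not strictly dominates B.

T weakly dominates B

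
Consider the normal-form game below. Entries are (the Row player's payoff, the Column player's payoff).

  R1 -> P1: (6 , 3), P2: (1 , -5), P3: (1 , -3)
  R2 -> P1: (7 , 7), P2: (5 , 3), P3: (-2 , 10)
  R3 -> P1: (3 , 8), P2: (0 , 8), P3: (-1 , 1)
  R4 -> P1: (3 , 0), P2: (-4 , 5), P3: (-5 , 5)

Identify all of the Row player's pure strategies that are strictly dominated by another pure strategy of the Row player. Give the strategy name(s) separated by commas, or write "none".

R3, R4

Nothing dominates R1: R2 at P3 (1>-2); R3 at P1 (6>3); R4 at P1 (6>3).
R2: no other strategy beats it everywhere (R1 at P1 (7>6); R3 at P1 (7>3); R4 at P1 (7>3)).
R3 is strictly dominated by R1 (P1: 6>3, P2: 1>0, P3: 1>-1).
R4 is strictly dominated by R1 (P1: 6>3, P2: 1>-4, P3: 1>-5).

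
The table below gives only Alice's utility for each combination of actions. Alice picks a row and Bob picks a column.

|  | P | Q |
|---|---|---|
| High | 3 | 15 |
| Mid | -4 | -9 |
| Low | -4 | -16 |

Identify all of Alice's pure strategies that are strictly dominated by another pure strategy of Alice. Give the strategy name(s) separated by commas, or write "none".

Nothing dominates High: Mid at P (3>-4); Low at P (3>-4).
Mid is strictly dominated by High (P: 3>-4, Q: 15>-9).
Low is strictly dominated by High (P: 3>-4, Q: 15>-16).

Mid, Low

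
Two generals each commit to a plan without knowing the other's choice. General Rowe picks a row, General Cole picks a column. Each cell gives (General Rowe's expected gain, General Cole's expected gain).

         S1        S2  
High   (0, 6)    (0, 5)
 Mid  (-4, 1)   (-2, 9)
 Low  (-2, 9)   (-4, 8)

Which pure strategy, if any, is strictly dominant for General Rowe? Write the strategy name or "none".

High vs Mid: S1: 0>-4, S2: 0>-2.
High vs Low: S1: 0>-2, S2: 0>-4.
High strictly beats every other strategy against every opponent action, so it is strictly dominant.

High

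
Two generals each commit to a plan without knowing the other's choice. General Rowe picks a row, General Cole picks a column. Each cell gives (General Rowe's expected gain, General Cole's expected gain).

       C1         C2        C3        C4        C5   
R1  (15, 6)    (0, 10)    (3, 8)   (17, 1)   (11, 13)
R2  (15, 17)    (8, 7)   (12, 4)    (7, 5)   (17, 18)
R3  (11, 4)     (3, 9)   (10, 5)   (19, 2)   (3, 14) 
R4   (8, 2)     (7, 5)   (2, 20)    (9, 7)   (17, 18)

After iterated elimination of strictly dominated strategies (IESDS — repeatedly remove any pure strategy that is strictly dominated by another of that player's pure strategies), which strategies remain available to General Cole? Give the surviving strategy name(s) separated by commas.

C3, C5

General Cole's strategy C1 is strictly dominated by C5 (R1: 13>6, R2: 18>17, R3: 14>4, R4: 18>2) and is removed.
For General Cole, C5 strictly dominates C2 on the remaining rows (R1: 13>10, R2: 18>7, R3: 14>9, R4: 18>5); eliminate C2.
For General Cole, C5 strictly dominates C4 on the remaining rows (R1: 13>1, R2: 18>5, R3: 14>2, R4: 18>7); eliminate C4.
For General Rowe, R2 strictly dominates R1 on the remaining columns (C3: 12>3, C5: 17>11); eliminate R1.
Row R3 is eliminated: R2 beats it against every remaining column (C3: 12>10, C5: 17>3).
Among the remaining strategies, none is strictly dominated by another pure strategy of the same player, so the elimination stops.
Surviving strategies — General Rowe: {R2, R4}; General Cole: {C3, C5}.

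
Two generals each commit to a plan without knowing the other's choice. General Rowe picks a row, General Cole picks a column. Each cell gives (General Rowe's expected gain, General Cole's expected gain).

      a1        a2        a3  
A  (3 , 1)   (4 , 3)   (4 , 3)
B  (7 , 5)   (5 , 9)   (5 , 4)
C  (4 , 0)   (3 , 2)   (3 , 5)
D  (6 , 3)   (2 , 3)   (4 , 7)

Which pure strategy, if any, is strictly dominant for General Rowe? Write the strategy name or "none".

B

B vs A: a1: 7>3, a2: 5>4, a3: 5>4.
B vs C: a1: 7>4, a2: 5>3, a3: 5>3.
B vs D: a1: 7>6, a2: 5>2, a3: 5>4.
B strictly beats every other strategy against every opponent action, so it is strictly dominant.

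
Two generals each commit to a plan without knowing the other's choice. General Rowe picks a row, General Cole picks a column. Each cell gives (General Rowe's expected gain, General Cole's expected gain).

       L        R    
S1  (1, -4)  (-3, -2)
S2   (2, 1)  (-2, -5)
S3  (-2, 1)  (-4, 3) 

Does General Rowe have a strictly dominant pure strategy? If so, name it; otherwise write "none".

S2 vs S1: L: 2>1, R: -2>-3.
S2 vs S3: L: 2>-2, R: -2>-4.
S2 strictly beats every other strategy against every opponent action, so it is strictly dominant.

S2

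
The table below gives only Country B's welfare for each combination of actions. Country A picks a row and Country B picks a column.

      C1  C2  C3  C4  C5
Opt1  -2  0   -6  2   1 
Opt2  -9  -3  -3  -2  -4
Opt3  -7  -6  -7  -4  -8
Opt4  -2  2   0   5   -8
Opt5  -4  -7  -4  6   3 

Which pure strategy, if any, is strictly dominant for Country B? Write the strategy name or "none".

C4

C4 vs C1: Opt1: 2>-2, Opt2: -2>-9, Opt3: -4>-7, Opt4: 5>-2, Opt5: 6>-4.
C4 vs C2: Opt1: 2>0, Opt2: -2>-3, Opt3: -4>-6, Opt4: 5>2, Opt5: 6>-7.
C4 vs C3: Opt1: 2>-6, Opt2: -2>-3, Opt3: -4>-7, Opt4: 5>0, Opt5: 6>-4.
C4 vs C5: Opt1: 2>1, Opt2: -2>-4, Opt3: -4>-8, Opt4: 5>-8, Opt5: 6>3.
C4 strictly beats every other strategy against every opponent action, so it is strictly dominant.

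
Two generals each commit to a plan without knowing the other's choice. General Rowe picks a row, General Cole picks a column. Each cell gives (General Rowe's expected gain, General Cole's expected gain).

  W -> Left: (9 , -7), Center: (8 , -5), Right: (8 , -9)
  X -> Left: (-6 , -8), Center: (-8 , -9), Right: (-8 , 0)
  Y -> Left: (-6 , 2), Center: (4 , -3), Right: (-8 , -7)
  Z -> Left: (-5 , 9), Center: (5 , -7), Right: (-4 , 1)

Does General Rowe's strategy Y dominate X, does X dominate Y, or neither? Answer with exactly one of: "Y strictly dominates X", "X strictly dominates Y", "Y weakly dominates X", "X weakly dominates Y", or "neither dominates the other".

Y weakly dominates X

Compare Y to X across each choice by General Cole: Left: -6=-6, Center: 4>-8, Right: -8=-8.
Y is at least as good everywhere and strictly better somewhere (tied only at Left, Right), so Y weakly but not strictly dominates X.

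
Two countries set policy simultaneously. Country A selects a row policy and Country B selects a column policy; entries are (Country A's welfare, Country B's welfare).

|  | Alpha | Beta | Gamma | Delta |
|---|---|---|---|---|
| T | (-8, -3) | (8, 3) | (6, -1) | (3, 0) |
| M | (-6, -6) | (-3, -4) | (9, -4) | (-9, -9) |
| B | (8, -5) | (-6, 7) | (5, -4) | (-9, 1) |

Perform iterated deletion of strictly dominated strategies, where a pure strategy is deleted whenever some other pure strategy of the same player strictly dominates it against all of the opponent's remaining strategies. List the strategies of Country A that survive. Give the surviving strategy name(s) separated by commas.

T, M

Country B's strategy Alpha is strictly dominated by Beta (T: 3>-3, M: -4>-6, B: 7>-5) and is removed.
Country A's strategy B is strictly dominated by T (Beta: 8>-6, Gamma: 6>5, Delta: 3>-9) and is removed.
Column Delta is eliminated: Beta beats it against every remaining row (T: 3>0, M: -4>-9).
Among the remaining strategies, none is strictly dominated by another pure strategy of the same player, so the elimination stops.
Surviving strategies — Country A: {T, M}; Country B: {Beta, Gamma}.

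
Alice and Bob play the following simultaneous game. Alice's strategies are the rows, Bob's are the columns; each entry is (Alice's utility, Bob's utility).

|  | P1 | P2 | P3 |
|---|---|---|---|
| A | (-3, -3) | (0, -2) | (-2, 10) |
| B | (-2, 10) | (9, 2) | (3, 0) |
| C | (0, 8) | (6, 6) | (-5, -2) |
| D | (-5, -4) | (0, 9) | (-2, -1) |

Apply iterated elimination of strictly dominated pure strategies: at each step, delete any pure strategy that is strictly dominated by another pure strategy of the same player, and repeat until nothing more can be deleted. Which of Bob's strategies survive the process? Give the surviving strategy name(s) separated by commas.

Alice's strategy A is strictly dominated by B (P1: -2>-3, P2: 9>0, P3: 3>-2) and is removed.
Alice's strategy D is strictly dominated by B (P1: -2>-5, P2: 9>0, P3: 3>-2) and is removed.
Column P2 is eliminated: P1 beats it against every remaining row (B: 10>2, C: 8>6).
For Bob, P1 strictly dominates P3 on the remaining rows (B: 10>0, C: 8>-2); eliminate P3.
For Alice, C strictly dominates B on the remaining columns (P1: 0>-2); eliminate B.
Among the remaining strategies, none is strictly dominated by another pure strategy of the same player, so the elimination stops.
Surviving strategies — Alice: {C}; Bob: {P1}.

P1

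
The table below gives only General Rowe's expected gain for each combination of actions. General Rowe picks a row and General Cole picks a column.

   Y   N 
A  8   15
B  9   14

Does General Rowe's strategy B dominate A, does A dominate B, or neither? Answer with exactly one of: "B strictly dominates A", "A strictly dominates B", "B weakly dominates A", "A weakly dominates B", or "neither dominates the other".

Compare B to A across each opponent action: Y: 9>8, N: 14<15.
B does better at Y but worse at N; neither strategy dominates the other.

neither dominates the other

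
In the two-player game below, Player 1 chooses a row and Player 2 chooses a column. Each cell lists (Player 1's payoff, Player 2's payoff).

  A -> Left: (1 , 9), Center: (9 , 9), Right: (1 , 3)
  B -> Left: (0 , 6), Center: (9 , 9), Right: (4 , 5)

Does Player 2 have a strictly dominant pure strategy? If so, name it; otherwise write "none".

Left fails to dominate Center at A (9=9).
Center fails to dominate Left at A (9=9).
Right fails to dominate Left at A (3<9).
No single strategy dominates all the others.

none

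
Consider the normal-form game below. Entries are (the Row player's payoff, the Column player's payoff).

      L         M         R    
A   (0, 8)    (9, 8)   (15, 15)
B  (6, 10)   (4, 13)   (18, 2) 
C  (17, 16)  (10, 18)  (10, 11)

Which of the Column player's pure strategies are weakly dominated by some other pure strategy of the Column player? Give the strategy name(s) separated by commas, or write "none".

M weakly dominates L — A: 8=8, B: 13>10, C: 18>16.
M is not dominated — it holds its own against L at B (13>10); R at B (13>2).
Nothing dominates R: L at A (15>8); M at A (15>8).

L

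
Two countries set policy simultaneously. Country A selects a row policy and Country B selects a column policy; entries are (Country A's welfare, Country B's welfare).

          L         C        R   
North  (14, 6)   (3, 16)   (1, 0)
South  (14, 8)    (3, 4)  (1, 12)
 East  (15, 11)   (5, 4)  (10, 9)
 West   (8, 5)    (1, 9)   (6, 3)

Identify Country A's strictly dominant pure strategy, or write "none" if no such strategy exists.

East

East vs North: L: 15>14, C: 5>3, R: 10>1.
East vs South: L: 15>14, C: 5>3, R: 10>1.
East vs West: L: 15>8, C: 5>1, R: 10>6.
East strictly beats every other strategy against every opponent action, so it is strictly dominant.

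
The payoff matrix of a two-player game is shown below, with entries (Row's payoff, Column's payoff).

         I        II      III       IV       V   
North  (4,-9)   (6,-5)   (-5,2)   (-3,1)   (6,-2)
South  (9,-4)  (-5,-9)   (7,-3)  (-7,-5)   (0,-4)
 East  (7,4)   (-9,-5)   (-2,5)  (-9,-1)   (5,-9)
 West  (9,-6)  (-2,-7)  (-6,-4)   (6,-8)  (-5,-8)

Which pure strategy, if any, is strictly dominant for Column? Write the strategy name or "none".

III

III vs I: North: 2>-9, South: -3>-4, East: 5>4, West: -4>-6.
III vs II: North: 2>-5, South: -3>-9, East: 5>-5, West: -4>-7.
III vs IV: North: 2>1, South: -3>-5, East: 5>-1, West: -4>-8.
III vs V: North: 2>-2, South: -3>-4, East: 5>-9, West: -4>-8.
III strictly beats every other strategy against every opponent action, so it is strictly dominant.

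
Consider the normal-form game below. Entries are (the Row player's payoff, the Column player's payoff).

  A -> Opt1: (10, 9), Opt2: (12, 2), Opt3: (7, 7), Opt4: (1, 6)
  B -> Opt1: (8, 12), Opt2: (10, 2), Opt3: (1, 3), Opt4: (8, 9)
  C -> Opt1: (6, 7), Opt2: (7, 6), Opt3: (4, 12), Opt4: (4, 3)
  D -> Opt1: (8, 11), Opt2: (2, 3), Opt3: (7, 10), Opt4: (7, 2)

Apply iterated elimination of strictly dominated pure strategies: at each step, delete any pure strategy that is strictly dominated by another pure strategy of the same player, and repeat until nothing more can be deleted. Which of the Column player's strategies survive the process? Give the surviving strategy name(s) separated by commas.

For the Column player, Opt1 strictly dominates Opt2 on the remaining rows (A: 9>2, B: 12>2, C: 7>6, D: 11>3); eliminate Opt2.
For the Row player, D strictly dominates C on the remaining columns (Opt1: 8>6, Opt3: 7>4, Opt4: 7>4); eliminate C.
Column Opt3 is eliminated: Opt1 beats it against every remaining row (A: 9>7, B: 12>3, D: 11>10).
For the Column player, Opt1 strictly dominates Opt4 on the remaining rows (A: 9>6, B: 12>9, D: 11>2); eliminate Opt4.
For the Row player, A strictly dominates B on the remaining columns (Opt1: 10>8); eliminate B.
For the Row player, A strictly dominates D on the remaining columns (Opt1: 10>8); eliminate D.
Among the remaining strategies, none is strictly dominated by another pure strategy of the same player, so the elimination stops.
Surviving strategies — the Row player: {A}; the Column player: {Opt1}.

Opt1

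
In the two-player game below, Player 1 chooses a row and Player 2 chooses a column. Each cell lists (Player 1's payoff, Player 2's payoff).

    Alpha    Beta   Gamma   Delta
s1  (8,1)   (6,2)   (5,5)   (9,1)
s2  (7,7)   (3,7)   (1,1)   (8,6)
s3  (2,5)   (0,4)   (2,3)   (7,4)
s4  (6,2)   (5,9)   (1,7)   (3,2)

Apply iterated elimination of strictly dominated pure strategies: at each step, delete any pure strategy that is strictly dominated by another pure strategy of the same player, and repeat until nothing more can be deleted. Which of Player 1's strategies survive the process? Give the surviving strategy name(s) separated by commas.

s1

Player 1's strategy s2 is strictly dominated by s1 (Alpha: 8>7, Beta: 6>3, Gamma: 5>1, Delta: 9>8) and is removed.
Player 1's strategy s3 is strictly dominated by s1 (Alpha: 8>2, Beta: 6>0, Gamma: 5>2, Delta: 9>7) and is removed.
Row s4 is eliminated: s1 beats it against every remaining column (Alpha: 8>6, Beta: 6>5, Gamma: 5>1, Delta: 9>3).
Column Alpha is eliminated: Beta beats it against every remaining row (s1: 2>1).
Player 2's strategy Beta is strictly dominated by Gamma (s1: 5>2) and is removed.
For Player 2, Gamma strictly dominates Delta on the remaining rows (s1: 5>1); eliminate Delta.
Among the remaining strategies, none is strictly dominated by another pure strategy of the same player, so the elimination stops.
Surviving strategies — Player 1: {s1}; Player 2: {Gamma}.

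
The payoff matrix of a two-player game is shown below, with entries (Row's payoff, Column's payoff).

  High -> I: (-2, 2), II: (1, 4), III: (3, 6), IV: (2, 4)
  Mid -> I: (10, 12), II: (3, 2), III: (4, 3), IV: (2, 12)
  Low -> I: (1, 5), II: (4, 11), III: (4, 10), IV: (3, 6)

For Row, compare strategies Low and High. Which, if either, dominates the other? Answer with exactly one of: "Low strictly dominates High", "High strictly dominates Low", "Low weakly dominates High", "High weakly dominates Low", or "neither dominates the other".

Compare Low to High across each choice by Column: I: 1>-2, II: 4>1, III: 4>3, IV: 3>2.
Every comparison favours Low, so Low strictly dominates High.

Low strictly dominates High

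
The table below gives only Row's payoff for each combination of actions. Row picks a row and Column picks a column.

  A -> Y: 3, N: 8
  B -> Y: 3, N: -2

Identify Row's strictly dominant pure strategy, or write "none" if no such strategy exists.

A fails to dominate B at Y (3=3).
B fails to dominate A at Y (3=3).
No single strategy dominates all the others.

none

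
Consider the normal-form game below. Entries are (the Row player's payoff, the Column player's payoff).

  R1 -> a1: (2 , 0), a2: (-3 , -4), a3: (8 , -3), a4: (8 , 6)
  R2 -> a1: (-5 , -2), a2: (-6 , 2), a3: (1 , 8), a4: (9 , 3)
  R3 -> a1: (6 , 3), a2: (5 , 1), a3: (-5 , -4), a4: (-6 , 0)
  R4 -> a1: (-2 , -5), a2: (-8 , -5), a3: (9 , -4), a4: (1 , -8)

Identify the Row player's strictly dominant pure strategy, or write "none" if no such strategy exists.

R1 fails to dominate R2 at a4 (8<9).
R2 fails to dominate R1 at a1 (-5<2).
R3 fails to dominate R1 at a3 (-5<8).
R4 fails to dominate R1 at a1 (-2<2).
No single strategy dominates all the others.

none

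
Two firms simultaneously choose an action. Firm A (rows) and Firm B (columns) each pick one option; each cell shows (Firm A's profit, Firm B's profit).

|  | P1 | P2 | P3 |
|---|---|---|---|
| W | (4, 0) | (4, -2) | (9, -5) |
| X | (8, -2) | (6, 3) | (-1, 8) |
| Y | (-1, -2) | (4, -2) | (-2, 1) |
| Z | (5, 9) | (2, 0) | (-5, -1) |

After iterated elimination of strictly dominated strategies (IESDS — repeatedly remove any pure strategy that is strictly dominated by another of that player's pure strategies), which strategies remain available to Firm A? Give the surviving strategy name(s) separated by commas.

W, X

Firm A's strategy Y is strictly dominated by X (P1: 8>-1, P2: 6>4, P3: -1>-2) and is removed.
Row Z is eliminated: X beats it against every remaining column (P1: 8>5, P2: 6>2, P3: -1>-5).
Among the remaining strategies, none is strictly dominated by another pure strategy of the same player, so the elimination stops.
Surviving strategies — Firm A: {W, X}; Firm B: {P1, P2, P3}.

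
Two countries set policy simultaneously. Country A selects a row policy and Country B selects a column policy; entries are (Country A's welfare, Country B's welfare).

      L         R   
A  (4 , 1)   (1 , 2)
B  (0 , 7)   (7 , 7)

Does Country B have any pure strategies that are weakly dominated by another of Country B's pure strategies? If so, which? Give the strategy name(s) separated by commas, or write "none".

L

R weakly dominates L — A: 2>1, B: 7=7.
R is not dominated — it holds its own against L at A (2>1).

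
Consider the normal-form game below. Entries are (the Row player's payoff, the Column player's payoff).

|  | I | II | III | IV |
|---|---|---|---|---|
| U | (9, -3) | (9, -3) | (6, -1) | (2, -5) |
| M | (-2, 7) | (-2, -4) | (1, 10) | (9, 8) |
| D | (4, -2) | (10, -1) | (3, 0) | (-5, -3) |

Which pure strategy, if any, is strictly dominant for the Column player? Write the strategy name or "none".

III vs I: U: -1>-3, M: 10>7, D: 0>-2.
III vs II: U: -1>-3, M: 10>-4, D: 0>-1.
III vs IV: U: -1>-5, M: 10>8, D: 0>-3.
III strictly beats every other strategy against every opponent action, so it is strictly dominant.

III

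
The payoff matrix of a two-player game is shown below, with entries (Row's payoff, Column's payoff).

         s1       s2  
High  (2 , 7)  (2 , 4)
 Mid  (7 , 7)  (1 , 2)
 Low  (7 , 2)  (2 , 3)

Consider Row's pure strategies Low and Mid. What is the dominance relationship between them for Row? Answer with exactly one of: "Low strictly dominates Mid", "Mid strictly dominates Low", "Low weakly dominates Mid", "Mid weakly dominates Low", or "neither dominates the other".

Compare Low to Mid across each opponent action: s1: 7=7, s2: 2>1.
Low is at least as good everywhere and strictly better somewhere (tied only at s1), so Low weakly but not strictly dominates Mid.

Low weakly dominates Mid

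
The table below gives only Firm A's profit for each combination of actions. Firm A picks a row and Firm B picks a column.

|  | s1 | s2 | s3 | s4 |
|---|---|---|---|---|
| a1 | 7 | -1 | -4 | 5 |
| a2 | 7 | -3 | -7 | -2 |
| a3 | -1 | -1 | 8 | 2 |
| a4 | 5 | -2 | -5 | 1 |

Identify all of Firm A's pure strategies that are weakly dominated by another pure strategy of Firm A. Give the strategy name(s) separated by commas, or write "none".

a2, a4

Nothing dominates a1: a2 at s2 (-1>-3); a3 at s1 (7>-1); a4 at s1 (7>5).
a1 weakly dominates a2 — s1: 7=7, s2: -1>-3, s3: -4>-7, s4: 5>-2.
a3 is not dominated — it holds its own against a1 at s3 (8>-4); a2 at s2 (-1>-3); a4 at s2 (-1>-2).
a4: dominated, since a1 does at least as well everywhere (s1: 7>5, s2: -1>-2, s3: -4>-5, s4: 5>1).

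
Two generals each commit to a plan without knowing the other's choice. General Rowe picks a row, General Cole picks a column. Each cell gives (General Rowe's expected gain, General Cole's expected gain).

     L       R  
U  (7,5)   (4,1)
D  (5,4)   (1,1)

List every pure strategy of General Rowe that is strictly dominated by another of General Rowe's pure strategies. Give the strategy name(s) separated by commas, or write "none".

D

U is not dominated — it holds its own against D at L (7>5).
D is strictly dominated by U (L: 7>5, R: 4>1).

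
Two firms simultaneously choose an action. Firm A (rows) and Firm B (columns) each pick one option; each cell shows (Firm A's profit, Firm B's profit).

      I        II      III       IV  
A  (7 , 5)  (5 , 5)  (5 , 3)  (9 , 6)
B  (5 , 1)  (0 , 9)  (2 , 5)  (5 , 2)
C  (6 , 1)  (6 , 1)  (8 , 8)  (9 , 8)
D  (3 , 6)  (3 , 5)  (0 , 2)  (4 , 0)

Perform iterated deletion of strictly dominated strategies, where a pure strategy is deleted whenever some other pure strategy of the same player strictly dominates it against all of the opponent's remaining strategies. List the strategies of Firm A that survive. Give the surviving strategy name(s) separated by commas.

Firm A's strategy B is strictly dominated by A (I: 7>5, II: 5>0, III: 5>2, IV: 9>5) and is removed.
Row D is eliminated: A beats it against every remaining column (I: 7>3, II: 5>3, III: 5>0, IV: 9>4).
Column I is eliminated: IV beats it against every remaining row (A: 6>5, C: 8>1).
Firm B's strategy II is strictly dominated by IV (A: 6>5, C: 8>1) and is removed.
Among the remaining strategies, none is strictly dominated by another pure strategy of the same player, so the elimination stops.
Surviving strategies — Firm A: {A, C}; Firm B: {III, IV}.

A, C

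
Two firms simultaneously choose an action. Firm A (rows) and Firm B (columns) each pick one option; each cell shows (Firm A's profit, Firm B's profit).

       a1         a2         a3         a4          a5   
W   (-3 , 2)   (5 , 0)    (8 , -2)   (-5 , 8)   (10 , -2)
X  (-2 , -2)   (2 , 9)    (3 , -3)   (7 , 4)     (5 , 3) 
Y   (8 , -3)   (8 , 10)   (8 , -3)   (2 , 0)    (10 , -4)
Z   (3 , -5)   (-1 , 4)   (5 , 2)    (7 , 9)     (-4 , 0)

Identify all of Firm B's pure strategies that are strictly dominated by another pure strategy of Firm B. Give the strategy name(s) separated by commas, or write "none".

a4 strictly dominates a1 — W: 8>2, X: 4>-2, Y: 0>-3, Z: 9>-5.
a2 is not dominated — it holds its own against a1 at X (9>-2); a3 at W (0>-2); a4 at X (9>4); a5 at W (0>-2).
a3 is strictly dominated by a2 (W: 0>-2, X: 9>-3, Y: 10>-3, Z: 4>2).
a4 is not dominated — it holds its own against a1 at W (8>2); a2 at W (8>0); a3 at W (8>-2); a5 at W (8>-2).
a5 is strictly dominated by a2 (W: 0>-2, X: 9>3, Y: 10>-4, Z: 4>0).

a1, a3, a5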